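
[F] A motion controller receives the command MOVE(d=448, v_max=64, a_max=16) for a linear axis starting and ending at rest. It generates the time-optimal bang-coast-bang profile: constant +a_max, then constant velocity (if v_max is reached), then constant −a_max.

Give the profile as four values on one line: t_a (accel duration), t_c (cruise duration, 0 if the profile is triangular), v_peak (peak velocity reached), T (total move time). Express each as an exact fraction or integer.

t_a=4 t_c=3 v_peak=64 T=11

vₘ²/aₘ = 64²/16 = 256
448 ≥ 256 ⇒ cruise phase
t_a = 64/16 = 4; v_peak = 64
d_cruise = 448 − 256 = 192; t_c = 192/64 = 3
T = 2·4 + 3 = 11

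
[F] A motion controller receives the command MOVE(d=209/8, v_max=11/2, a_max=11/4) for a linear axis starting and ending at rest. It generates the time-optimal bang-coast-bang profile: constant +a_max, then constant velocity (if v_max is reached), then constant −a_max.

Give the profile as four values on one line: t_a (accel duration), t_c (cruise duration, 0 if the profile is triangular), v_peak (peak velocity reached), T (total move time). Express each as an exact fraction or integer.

t_a=2 t_c=11/4 v_peak=11/2 T=27/4

v_max²/a_max = (11/2)²/(11/4) = 11
209/8 ≥ 11 → trapezoidal
t_a = (11/2)/(11/4) = 2; v_peak = 11/2
d_cruise = 209/8 − 11 = 121/8; t_c = (121/8)/(11/2) = 11/4
T = 2·2 + 11/4 = 27/4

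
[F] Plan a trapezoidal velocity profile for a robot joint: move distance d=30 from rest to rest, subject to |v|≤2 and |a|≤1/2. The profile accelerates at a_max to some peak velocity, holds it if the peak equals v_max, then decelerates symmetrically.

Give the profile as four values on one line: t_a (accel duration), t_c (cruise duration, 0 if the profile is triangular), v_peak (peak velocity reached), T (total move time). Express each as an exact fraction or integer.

v_max²/a_max = 2²/(1/2) = 8
30 ≥ 8 ⇒ cruise phase
t_a = 2/(1/2) = 4; v_peak = 2
d_cruise = 30 − 8 = 22; t_c = 22/2 = 11
T = 2·4 + 11 = 19

t_a=4 t_c=11 v_peak=2 T=19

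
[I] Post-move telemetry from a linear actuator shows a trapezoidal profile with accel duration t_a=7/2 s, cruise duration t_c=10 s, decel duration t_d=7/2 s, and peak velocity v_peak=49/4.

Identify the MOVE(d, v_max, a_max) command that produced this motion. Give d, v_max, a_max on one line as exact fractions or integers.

d=1323/8 v_max=49/4 a_max=7/2

a_max = (49/4)/(7/2) = 7/2
d_a = ½·49/4·7/2 = 343/16; d_c = 49/4·10 = 245/2
d = 2·343/16 + 245/2 = 1323/8
t_c = 10 > 0 so v_max = 49/4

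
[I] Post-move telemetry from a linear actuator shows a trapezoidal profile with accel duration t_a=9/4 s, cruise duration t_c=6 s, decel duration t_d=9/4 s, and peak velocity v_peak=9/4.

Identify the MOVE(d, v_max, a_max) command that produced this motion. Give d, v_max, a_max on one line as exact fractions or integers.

a_max = (9/4)/(9/4) = 1
d_a = ½·9/4·9/4 = 81/32; d_c = 9/4·6 = 27/2
d = 2·81/32 + 27/2 = 297/16
t_c = 6 > 0 → v_max = v_peak = 9/4

d=297/16 v_max=9/4 a_max=1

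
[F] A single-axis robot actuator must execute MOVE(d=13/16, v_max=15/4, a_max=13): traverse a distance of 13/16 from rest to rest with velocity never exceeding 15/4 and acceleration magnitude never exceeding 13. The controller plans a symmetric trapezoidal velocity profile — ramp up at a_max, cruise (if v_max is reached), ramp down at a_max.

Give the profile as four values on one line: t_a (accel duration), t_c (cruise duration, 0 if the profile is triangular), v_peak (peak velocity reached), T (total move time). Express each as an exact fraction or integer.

t_a=1/4 t_c=0 v_peak=13/4 T=1/2

vₘ²/aₘ = (15/4)²/13 = 225/208
13/16 < 225/208 ⇒ no cruise
v_peak = √(13/16·13) = √(169/16) = 13/4
t_a = (13/4)/13 = 1/4; t_c = 0
T = 2·1/4 = 1/2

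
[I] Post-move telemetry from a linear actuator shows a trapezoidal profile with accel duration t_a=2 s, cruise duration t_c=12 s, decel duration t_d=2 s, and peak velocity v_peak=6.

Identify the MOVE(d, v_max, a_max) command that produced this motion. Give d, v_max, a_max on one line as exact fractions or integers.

a_max = 6/2 = 3
d_a = ½·6·2 = 6; d_c = 6·12 = 72
d = 2·6 + 72 = 84
t_c = 12 > 0 ⇒ limit active, v_max = 6

d=84 v_max=6 a_max=3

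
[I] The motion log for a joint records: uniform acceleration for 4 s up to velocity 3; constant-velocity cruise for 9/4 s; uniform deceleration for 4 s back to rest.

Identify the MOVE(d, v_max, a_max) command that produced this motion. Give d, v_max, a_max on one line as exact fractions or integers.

a_max = 3/4
d_a = ½·3·4 = 6; d_c = 3·9/4 = 27/4
d = 2·6 + 27/4 = 75/4
t_c = 9/4 > 0 ⇒ limit active, v_max = 3

d=75/4 v_max=3 a_max=3/4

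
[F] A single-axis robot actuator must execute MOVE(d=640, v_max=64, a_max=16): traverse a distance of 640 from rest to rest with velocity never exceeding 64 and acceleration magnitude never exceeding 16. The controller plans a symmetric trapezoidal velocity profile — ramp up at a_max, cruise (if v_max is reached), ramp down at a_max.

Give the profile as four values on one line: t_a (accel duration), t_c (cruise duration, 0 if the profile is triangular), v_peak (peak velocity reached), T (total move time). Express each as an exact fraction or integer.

v_max²/a_max = 64²/16 = 256
640 ≥ 256 → trapezoidal
t_a = 64/16 = 4; v_peak = 64
d_cruise = 640 − 256 = 384; t_c = 384/64 = 6
T = 2·4 + 6 = 14

t_a=4 t_c=6 v_peak=64 T=14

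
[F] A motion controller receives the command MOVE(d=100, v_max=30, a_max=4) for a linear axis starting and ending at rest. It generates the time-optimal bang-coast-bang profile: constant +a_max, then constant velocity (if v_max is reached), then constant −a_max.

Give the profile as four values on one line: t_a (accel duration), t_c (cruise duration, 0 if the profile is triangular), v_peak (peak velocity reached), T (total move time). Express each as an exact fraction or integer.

v_max²/a_max = 30²/4 = 225
100 < 225 so t_c = 0
v_peak = √(100·4) = √400 = 20
t_a = 20/4 = 5; t_c = 0
T = 2·5 = 10

t_a=5 t_c=0 v_peak=20 T=10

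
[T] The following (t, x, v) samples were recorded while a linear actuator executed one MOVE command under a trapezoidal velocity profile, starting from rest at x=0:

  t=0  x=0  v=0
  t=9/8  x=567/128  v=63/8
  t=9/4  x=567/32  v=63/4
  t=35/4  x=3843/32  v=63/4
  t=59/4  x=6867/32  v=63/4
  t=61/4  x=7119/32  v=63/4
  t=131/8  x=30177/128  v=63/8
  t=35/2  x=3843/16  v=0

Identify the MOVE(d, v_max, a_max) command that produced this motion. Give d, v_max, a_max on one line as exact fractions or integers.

final state: t=35/2, x=3843/16, v=0 → d = 3843/16
a_max = (63/8−0)/(9/8−0) = 7
max v = 63/4 over t∈[9/4,61/4] → v_max = 63/4
check: 63/4·(9/4+13) = 3843/16 ✓

d=3843/16 v_max=63/4 a_max=7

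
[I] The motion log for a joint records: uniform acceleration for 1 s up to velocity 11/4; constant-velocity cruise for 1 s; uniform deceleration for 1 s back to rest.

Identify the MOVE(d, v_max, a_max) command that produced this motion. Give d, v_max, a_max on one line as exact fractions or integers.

d=11/2 v_max=11/4 a_max=11/4

a_max = (11/4)/1 = 11/4
d_a = ½·11/4·1 = 11/8; d_c = 11/4·1 = 11/4
d = 2·11/8 + 11/4 = 11/2
t_c = 1 > 0 ⇒ limit active, v_max = 11/4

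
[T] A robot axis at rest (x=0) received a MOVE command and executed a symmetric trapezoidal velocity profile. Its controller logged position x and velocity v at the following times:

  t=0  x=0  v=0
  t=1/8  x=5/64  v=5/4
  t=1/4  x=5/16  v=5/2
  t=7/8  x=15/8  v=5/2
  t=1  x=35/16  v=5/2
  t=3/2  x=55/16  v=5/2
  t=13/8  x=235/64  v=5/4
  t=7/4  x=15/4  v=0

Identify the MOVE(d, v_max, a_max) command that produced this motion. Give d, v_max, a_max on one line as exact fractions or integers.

d=15/4 v_max=5/2 a_max=10

final state: t=7/4, x=15/4, v=0 → d = 15/4
a_max = (5/4−0)/(1/8−0) = 10
max v = 5/2 over t∈[1/4,3/2] → v_max = 5/2
check: 5/2·(1/4+5/4) = 15/4 ✓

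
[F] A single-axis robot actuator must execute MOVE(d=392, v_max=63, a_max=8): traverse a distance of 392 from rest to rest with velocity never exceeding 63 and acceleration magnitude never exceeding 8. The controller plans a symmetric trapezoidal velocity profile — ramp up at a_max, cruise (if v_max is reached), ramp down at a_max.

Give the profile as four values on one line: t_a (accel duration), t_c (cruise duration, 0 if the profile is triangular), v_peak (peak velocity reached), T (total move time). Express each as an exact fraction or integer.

t_a=7 t_c=0 v_peak=56 T=14

(v_max)²/a_max = 63²/8 = 3969/8
392 < 3969/8 ⇒ no cruise
v_peak = √(392·8) = √3136 = 56
t_a = 56/8 = 7; t_c = 0
T = 2·7 = 14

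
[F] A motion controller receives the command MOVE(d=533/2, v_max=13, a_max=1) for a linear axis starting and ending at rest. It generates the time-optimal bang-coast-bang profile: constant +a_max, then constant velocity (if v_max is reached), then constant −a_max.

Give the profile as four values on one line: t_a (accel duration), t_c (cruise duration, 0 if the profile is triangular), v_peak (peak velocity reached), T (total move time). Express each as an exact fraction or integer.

(v_max)²/a_max = 13²/1 = 169
533/2 ≥ 169 ⇒ cruise phase
t_a = 13/1 = 13; v_peak = 13
d_cruise = 533/2 − 169 = 195/2; t_c = (195/2)/13 = 15/2
T = 2·13 + 15/2 = 67/2

t_a=13 t_c=15/2 v_peak=13 T=67/2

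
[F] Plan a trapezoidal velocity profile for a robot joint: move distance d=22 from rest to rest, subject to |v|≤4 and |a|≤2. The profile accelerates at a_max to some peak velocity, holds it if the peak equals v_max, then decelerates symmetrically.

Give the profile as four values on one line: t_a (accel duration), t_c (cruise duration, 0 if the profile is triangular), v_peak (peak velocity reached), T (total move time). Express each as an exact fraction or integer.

t_a=2 t_c=7/2 v_peak=4 T=15/2

v_max²/a_max = 4²/2 = 8
22 ≥ 8 so v_max reached
t_a = 4/2 = 2; v_peak = 4
d_cruise = 22 − 8 = 14; t_c = 14/4 = 7/2
T = 2·2 + 7/2 = 15/2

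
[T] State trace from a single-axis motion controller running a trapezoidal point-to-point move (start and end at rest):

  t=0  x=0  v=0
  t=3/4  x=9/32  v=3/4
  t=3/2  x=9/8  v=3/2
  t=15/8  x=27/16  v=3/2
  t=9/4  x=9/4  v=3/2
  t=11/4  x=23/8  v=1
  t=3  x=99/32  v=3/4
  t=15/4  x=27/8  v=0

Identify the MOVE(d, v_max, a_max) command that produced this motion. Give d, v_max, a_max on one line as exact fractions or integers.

d=27/8 v_max=3/2 a_max=1

final state: t=15/4, x=27/8, v=0 → d = 27/8
a_max = (3/4−0)/(3/4−0) = 1
max v = 3/2 over t∈[3/2,9/4] → v_max = 3/2
check: 3/2·(3/2+3/4) = 27/8 ✓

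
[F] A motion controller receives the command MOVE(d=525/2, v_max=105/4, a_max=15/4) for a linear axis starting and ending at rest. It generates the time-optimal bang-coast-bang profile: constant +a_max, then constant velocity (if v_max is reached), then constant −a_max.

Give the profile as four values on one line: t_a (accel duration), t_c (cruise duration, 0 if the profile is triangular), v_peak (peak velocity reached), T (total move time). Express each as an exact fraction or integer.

t_a=7 t_c=3 v_peak=105/4 T=17

(v_max)²/a_max = (105/4)²/(15/4) = 735/4
525/2 ≥ 735/4 → trapezoidal
t_a = (105/4)/(15/4) = 7; v_peak = 105/4
d_cruise = 525/2 − 735/4 = 315/4; t_c = (315/4)/(105/4) = 3
T = 2·7 + 3 = 17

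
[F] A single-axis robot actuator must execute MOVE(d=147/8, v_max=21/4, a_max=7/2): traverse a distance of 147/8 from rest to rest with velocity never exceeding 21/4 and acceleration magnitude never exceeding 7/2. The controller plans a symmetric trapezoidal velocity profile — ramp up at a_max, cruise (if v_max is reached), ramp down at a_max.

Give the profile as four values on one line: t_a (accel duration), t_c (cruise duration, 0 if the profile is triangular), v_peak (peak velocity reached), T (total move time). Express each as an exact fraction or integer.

vₘ²/aₘ = (21/4)²/(7/2) = 63/8
147/8 ≥ 63/8 → trapezoidal
t_a = (21/4)/(7/2) = 3/2; v_peak = 21/4
d_cruise = 147/8 − 63/8 = 21/2; t_c = (21/2)/(21/4) = 2
T = 2·3/2 + 2 = 5

t_a=3/2 t_c=2 v_peak=21/4 T=5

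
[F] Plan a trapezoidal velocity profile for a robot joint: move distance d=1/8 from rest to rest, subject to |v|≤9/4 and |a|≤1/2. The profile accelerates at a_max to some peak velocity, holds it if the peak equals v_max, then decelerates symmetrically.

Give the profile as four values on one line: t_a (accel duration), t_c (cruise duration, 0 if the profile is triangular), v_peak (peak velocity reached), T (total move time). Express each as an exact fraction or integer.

t_a=1/2 t_c=0 v_peak=1/4 T=1

v_max²/a_max = (9/4)²/(1/2) = 81/8
1/8 < 81/8 so t_c = 0
v_peak = √(1/8·1/2) = √(1/16) = 1/4
t_a = (1/4)/(1/2) = 1/2; t_c = 0
T = 2·1/2 = 1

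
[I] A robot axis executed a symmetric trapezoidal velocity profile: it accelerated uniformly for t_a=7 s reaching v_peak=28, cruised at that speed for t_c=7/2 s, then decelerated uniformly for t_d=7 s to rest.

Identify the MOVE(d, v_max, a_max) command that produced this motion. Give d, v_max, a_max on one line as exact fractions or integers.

a_max = 28/7 = 4
d_a = ½·28·7 = 98; d_c = 28·7/2 = 98
d = 2·98 + 98 = 294
t_c = 7/2 > 0 so v_max = 28

d=294 v_max=28 a_max=4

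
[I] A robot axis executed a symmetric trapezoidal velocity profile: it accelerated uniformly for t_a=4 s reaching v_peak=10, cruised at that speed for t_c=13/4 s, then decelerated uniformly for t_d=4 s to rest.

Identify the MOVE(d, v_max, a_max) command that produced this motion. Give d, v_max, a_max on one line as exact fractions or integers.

a_max = 10/4 = 5/2
d_a = ½·10·4 = 20; d_c = 10·13/4 = 65/2
d = 2·20 + 65/2 = 145/2
t_c = 13/4 > 0 → v_max = v_peak = 10

d=145/2 v_max=10 a_max=5/2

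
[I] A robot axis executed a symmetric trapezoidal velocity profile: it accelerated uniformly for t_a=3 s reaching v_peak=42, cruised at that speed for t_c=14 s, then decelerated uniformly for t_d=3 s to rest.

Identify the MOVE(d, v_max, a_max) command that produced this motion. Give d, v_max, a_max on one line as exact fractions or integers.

d=714 v_max=42 a_max=14

a_max = 42/3 = 14
d_a = ½·42·3 = 63; d_c = 42·14 = 588
d = 2·63 + 588 = 714
t_c = 14 > 0 → v_max = v_peak = 42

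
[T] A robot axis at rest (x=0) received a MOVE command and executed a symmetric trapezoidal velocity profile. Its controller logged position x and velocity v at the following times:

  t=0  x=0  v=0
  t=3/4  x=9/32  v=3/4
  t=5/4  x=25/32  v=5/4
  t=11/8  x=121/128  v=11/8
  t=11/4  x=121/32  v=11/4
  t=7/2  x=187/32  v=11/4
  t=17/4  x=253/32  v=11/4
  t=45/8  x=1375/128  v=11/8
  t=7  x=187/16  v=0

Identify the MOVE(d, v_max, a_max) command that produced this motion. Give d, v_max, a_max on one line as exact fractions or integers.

d=187/16 v_max=11/4 a_max=1

final state: t=7, x=187/16, v=0 → d = 187/16
a_max = (3/4−0)/(3/4−0) = 1
max v = 11/4 over t∈[11/4,17/4] → v_max = 11/4
check: 11/4·(11/4+3/2) = 187/16 ✓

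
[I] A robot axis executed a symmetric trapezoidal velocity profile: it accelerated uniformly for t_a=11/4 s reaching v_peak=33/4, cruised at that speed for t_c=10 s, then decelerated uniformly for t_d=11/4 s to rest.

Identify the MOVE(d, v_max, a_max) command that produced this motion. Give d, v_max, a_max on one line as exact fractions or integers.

a_max = (33/4)/(11/4) = 3
d_a = ½·33/4·11/4 = 363/32; d_c = 33/4·10 = 165/2
d = 2·363/32 + 165/2 = 1683/16
t_c = 10 > 0 so v_max = 33/4

d=1683/16 v_max=33/4 a_max=3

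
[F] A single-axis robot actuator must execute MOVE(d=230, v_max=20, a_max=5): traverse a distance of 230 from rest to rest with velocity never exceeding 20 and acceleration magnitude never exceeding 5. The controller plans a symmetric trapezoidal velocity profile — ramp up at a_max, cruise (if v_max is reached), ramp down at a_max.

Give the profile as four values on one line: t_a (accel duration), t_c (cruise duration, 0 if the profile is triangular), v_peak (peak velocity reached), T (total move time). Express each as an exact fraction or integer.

vₘ²/aₘ = 20²/5 = 80
230 ≥ 80 so v_max reached
t_a = 20/5 = 4; v_peak = 20
d_cruise = 230 − 80 = 150; t_c = 150/20 = 15/2
T = 2·4 + 15/2 = 31/2

t_a=4 t_c=15/2 v_peak=20 T=31/2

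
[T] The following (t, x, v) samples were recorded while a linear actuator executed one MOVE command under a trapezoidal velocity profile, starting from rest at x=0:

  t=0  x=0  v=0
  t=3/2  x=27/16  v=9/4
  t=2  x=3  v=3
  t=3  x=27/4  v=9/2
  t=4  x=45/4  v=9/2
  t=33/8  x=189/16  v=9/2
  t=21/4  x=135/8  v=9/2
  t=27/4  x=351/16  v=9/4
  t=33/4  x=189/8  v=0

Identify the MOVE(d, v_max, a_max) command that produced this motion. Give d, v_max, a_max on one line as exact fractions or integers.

final state: t=33/4, x=189/8, v=0 → d = 189/8
a_max = (9/4−0)/(3/2−0) = 3/2
max v = 9/2 over t∈[3,21/4] → v_max = 9/2
check: 9/2·(3+9/4) = 189/8 ✓

d=189/8 v_max=9/2 a_max=3/2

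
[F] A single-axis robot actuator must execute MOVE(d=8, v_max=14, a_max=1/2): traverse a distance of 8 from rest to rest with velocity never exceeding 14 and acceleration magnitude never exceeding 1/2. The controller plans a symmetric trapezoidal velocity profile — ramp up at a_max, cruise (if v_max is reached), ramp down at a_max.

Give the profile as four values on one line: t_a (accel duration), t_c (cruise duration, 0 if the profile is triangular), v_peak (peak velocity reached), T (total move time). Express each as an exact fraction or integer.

t_a=4 t_c=0 v_peak=2 T=8

(v_max)²/a_max = 14²/(1/2) = 392
8 < 392 → triangular
v_peak = √(8·1/2) = √4 = 2
t_a = 2/(1/2) = 4; t_c = 0
T = 2·4 = 8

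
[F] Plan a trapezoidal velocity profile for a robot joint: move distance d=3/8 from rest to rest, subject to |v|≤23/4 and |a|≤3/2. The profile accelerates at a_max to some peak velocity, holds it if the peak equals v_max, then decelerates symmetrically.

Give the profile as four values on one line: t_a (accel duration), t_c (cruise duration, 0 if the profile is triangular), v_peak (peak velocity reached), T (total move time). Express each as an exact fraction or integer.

(v_max)²/a_max = (23/4)²/(3/2) = 529/24
3/8 < 529/24 → triangular
v_peak = √(3/8·3/2) = √(9/16) = 3/4
t_a = (3/4)/(3/2) = 1/2; t_c = 0
T = 2·1/2 = 1

t_a=1/2 t_c=0 v_peak=3/4 T=1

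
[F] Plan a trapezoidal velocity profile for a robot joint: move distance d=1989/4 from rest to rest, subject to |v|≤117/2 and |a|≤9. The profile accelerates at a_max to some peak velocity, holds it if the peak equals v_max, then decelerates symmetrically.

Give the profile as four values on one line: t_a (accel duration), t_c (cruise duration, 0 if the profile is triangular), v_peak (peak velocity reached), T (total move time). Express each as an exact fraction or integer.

vₘ²/aₘ = (117/2)²/9 = 1521/4
1989/4 ≥ 1521/4 ⇒ cruise phase
t_a = (117/2)/9 = 13/2; v_peak = 117/2
d_cruise = 1989/4 − 1521/4 = 117; t_c = 117/(117/2) = 2
T = 2·13/2 + 2 = 15

t_a=13/2 t_c=2 v_peak=117/2 T=15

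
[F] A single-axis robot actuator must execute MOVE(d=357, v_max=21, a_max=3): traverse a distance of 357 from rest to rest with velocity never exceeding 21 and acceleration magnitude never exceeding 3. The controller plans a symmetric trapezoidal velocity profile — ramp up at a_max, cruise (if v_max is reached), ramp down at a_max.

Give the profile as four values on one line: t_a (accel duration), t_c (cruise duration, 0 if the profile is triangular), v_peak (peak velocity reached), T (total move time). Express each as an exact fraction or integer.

v_max²/a_max = 21²/3 = 147
357 ≥ 147 so v_max reached
t_a = 21/3 = 7; v_peak = 21
d_cruise = 357 − 147 = 210; t_c = 210/21 = 10
T = 2·7 + 10 = 24

t_a=7 t_c=10 v_peak=21 T=24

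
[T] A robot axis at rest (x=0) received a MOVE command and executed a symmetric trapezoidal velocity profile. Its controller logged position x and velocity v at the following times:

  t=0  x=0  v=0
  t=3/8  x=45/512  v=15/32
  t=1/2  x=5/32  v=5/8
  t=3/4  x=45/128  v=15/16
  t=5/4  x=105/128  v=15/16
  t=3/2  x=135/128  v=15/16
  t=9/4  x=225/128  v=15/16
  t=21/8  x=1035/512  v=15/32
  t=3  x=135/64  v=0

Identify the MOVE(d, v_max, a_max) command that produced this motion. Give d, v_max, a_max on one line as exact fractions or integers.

final state: t=3, x=135/64, v=0 → d = 135/64
a_max = (15/32−0)/(3/8−0) = 5/4
max v = 15/16 over t∈[3/4,9/4] → v_max = 15/16
check: 15/16·(3/4+3/2) = 135/64 ✓

d=135/64 v_max=15/16 a_max=5/4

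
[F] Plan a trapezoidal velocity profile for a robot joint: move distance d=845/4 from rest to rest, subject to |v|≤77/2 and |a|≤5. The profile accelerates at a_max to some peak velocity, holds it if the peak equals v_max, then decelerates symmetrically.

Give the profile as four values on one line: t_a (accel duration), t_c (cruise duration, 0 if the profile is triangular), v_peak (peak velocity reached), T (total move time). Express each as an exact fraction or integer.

t_a=13/2 t_c=0 v_peak=65/2 T=13

(v_max)²/a_max = (77/2)²/5 = 5929/20
845/4 < 5929/20 so t_c = 0
v_peak = √(845/4·5) = √(4225/4) = 65/2
t_a = (65/2)/5 = 13/2; t_c = 0
T = 2·13/2 = 13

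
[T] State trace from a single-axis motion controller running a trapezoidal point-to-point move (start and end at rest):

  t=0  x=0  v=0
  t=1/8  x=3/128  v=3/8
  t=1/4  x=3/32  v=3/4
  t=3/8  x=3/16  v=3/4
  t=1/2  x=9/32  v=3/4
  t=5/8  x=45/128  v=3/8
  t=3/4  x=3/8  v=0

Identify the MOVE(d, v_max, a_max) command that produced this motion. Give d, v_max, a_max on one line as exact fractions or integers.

d=3/8 v_max=3/4 a_max=3

final state: t=3/4, x=3/8, v=0 → d = 3/8
a_max = (3/8−0)/(1/8−0) = 3
max v = 3/4 over t∈[1/4,1/2] → v_max = 3/4
check: 3/4·(1/4+1/4) = 3/8 ✓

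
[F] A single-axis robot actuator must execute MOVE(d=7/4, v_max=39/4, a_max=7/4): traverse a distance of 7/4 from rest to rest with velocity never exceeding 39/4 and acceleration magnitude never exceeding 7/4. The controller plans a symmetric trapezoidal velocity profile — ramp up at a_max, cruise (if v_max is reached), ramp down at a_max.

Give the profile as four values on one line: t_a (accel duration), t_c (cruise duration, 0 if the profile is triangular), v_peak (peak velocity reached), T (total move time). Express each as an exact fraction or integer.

vₘ²/aₘ = (39/4)²/(7/4) = 1521/28
7/4 < 1521/28 ⇒ no cruise
v_peak = √(7/4·7/4) = √(49/16) = 7/4
t_a = (7/4)/(7/4) = 1; t_c = 0
T = 2·1 = 2

t_a=1 t_c=0 v_peak=7/4 T=2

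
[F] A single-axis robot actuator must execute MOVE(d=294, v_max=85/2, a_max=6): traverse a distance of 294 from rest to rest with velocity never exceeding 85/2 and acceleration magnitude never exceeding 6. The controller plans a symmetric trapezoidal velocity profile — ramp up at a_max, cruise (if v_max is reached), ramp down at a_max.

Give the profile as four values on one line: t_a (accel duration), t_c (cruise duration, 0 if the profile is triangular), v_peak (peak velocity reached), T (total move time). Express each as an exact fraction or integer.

v_max²/a_max = (85/2)²/6 = 7225/24
294 < 7225/24 → triangular
v_peak = √(294·6) = √1764 = 42
t_a = 42/6 = 7; t_c = 0
T = 2·7 = 14

t_a=7 t_c=0 v_peak=42 T=14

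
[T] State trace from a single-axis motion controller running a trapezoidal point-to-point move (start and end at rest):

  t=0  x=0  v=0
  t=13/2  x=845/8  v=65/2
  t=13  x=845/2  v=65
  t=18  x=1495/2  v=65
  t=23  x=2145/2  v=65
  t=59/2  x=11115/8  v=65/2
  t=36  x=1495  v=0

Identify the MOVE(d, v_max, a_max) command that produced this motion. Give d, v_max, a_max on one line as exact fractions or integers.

final state: t=36, x=1495, v=0 → d = 1495
a_max = (65/2−0)/(13/2−0) = 5
max v = 65 over t∈[13,23] → v_max = 65
check: 65·(13+10) = 1495 ✓

d=1495 v_max=65 a_max=5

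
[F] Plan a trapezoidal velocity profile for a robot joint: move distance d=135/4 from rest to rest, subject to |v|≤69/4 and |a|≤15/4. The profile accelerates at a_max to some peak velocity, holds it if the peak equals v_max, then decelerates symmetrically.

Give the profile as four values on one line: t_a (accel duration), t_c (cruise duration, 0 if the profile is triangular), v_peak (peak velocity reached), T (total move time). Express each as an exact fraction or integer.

v_max²/a_max = (69/4)²/(15/4) = 1587/20
135/4 < 1587/20 ⇒ no cruise
v_peak = √(135/4·15/4) = √(2025/16) = 45/4
t_a = (45/4)/(15/4) = 3; t_c = 0
T = 2·3 = 6

t_a=3 t_c=0 v_peak=45/4 T=6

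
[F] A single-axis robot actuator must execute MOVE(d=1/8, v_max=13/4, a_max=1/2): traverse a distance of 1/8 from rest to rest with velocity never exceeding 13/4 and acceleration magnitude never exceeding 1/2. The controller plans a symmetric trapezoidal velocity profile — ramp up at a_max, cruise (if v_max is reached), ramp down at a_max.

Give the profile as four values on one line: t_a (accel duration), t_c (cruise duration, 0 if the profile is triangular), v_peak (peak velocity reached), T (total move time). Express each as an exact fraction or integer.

(v_max)²/a_max = (13/4)²/(1/2) = 169/8
1/8 < 169/8 so t_c = 0
v_peak = √(1/8·1/2) = √(1/16) = 1/4
t_a = (1/4)/(1/2) = 1/2; t_c = 0
T = 2·1/2 = 1

t_a=1/2 t_c=0 v_peak=1/4 T=1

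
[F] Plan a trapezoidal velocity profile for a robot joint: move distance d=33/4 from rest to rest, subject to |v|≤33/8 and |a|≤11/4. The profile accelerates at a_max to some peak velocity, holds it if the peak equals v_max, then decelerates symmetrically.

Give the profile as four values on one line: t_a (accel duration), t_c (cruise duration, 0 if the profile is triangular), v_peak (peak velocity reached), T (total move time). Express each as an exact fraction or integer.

t_a=3/2 t_c=1/2 v_peak=33/8 T=7/2

(v_max)²/a_max = (33/8)²/(11/4) = 99/16
33/4 ≥ 99/16 ⇒ cruise phase
t_a = (33/8)/(11/4) = 3/2; v_peak = 33/8
d_cruise = 33/4 − 99/16 = 33/16; t_c = (33/16)/(33/8) = 1/2
T = 2·3/2 + 1/2 = 7/2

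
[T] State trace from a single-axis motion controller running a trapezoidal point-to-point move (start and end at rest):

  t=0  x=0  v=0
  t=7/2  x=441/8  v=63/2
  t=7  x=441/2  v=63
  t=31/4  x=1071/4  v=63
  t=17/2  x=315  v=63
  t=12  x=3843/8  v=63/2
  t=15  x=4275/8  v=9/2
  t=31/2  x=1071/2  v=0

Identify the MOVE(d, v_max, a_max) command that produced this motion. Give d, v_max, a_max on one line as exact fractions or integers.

final state: t=31/2, x=1071/2, v=0 → d = 1071/2
a_max = (63/2−0)/(7/2−0) = 9
max v = 63 over t∈[7,17/2] → v_max = 63
check: 63·(7+3/2) = 1071/2 ✓

d=1071/2 v_max=63 a_max=9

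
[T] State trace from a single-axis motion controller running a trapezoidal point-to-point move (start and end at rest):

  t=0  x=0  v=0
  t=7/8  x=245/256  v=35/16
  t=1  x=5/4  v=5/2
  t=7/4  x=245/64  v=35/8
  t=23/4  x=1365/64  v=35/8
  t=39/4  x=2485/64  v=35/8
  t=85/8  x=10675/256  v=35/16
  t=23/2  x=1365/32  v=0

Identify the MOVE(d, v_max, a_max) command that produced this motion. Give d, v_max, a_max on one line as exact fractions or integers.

d=1365/32 v_max=35/8 a_max=5/2

final state: t=23/2, x=1365/32, v=0 → d = 1365/32
a_max = (35/16−0)/(7/8−0) = 5/2
max v = 35/8 over t∈[7/4,39/4] → v_max = 35/8
check: 35/8·(7/4+8) = 1365/32 ✓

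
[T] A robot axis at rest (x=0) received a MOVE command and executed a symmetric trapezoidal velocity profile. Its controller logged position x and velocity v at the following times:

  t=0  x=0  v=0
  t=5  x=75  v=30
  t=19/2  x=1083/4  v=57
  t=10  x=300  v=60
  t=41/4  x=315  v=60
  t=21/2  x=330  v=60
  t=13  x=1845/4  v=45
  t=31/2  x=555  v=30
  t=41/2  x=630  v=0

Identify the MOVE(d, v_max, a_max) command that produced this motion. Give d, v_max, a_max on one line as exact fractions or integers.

d=630 v_max=60 a_max=6

final state: t=41/2, x=630, v=0 → d = 630
a_max = (30−0)/(5−0) = 6
max v = 60 over t∈[10,21/2] → v_max = 60
check: 60·(10+1/2) = 630 ✓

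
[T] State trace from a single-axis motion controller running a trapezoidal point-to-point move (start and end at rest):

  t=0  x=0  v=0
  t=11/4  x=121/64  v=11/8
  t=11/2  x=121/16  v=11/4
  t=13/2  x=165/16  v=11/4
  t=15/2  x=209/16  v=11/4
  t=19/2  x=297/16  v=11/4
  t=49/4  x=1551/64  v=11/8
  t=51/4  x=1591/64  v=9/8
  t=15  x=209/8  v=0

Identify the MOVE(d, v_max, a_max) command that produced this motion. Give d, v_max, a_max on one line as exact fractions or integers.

final state: t=15, x=209/8, v=0 → d = 209/8
a_max = (11/8−0)/(11/4−0) = 1/2
max v = 11/4 over t∈[11/2,19/2] → v_max = 11/4
check: 11/4·(11/2+4) = 209/8 ✓

d=209/8 v_max=11/4 a_max=1/2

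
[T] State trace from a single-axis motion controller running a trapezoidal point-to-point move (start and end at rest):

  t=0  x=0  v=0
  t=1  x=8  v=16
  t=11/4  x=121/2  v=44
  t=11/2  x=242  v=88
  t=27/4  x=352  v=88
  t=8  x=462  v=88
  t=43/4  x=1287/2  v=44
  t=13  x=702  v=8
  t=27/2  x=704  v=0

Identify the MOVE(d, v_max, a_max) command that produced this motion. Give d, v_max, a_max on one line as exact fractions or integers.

final state: t=27/2, x=704, v=0 → d = 704
a_max = (16−0)/(1−0) = 16
max v = 88 over t∈[11/2,8] → v_max = 88
check: 88·(11/2+5/2) = 704 ✓

d=704 v_max=88 a_max=16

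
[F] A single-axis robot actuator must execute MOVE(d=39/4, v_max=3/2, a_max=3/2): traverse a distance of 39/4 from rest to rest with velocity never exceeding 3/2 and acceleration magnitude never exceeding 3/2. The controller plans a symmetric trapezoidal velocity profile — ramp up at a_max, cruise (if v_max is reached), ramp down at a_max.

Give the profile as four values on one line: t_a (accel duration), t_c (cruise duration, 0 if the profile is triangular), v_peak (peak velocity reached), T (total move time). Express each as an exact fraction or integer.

v_max²/a_max = (3/2)²/(3/2) = 3/2
39/4 ≥ 3/2 → trapezoidal
t_a = (3/2)/(3/2) = 1; v_peak = 3/2
d_cruise = 39/4 − 3/2 = 33/4; t_c = (33/4)/(3/2) = 11/2
T = 2·1 + 11/2 = 15/2

t_a=1 t_c=11/2 v_peak=3/2 T=15/2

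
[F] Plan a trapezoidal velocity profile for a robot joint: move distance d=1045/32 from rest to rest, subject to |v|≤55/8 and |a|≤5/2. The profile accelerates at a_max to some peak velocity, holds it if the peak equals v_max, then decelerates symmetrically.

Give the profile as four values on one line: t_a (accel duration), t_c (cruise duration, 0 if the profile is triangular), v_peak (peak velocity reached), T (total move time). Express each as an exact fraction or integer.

t_a=11/4 t_c=2 v_peak=55/8 T=15/2

(v_max)²/a_max = (55/8)²/(5/2) = 605/32
1045/32 ≥ 605/32 → trapezoidal
t_a = (55/8)/(5/2) = 11/4; v_peak = 55/8
d_cruise = 1045/32 − 605/32 = 55/4; t_c = (55/4)/(55/8) = 2
T = 2·11/4 + 2 = 15/2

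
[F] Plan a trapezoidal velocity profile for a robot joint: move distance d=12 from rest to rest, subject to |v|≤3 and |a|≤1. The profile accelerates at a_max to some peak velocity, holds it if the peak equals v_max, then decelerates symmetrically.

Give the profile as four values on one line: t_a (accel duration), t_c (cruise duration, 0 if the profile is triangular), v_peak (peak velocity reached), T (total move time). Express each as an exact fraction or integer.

v_max²/a_max = 3²/1 = 9
12 ≥ 9 so v_max reached
t_a = 3/1 = 3; v_peak = 3
d_cruise = 12 − 9 = 3; t_c = 3/3 = 1
T = 2·3 + 1 = 7

t_a=3 t_c=1 v_peak=3 T=7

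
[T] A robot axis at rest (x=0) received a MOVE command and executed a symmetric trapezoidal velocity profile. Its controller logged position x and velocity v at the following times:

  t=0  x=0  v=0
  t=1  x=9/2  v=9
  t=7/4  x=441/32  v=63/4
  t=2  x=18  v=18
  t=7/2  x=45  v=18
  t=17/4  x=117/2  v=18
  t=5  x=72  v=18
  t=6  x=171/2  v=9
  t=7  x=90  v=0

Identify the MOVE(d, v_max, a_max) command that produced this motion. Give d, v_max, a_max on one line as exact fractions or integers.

final state: t=7, x=90, v=0 → d = 90
a_max = (9−0)/(1−0) = 9
max v = 18 over t∈[2,5] → v_max = 18
check: 18·(2+3) = 90 ✓

d=90 v_max=18 a_max=9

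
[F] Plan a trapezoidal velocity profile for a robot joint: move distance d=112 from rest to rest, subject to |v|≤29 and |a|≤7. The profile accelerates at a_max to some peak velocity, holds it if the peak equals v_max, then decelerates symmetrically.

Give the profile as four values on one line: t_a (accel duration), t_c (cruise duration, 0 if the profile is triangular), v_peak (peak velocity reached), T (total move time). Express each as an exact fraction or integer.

t_a=4 t_c=0 v_peak=28 T=8

(v_max)²/a_max = 29²/7 = 841/7
112 < 841/7 → triangular
v_peak = √(112·7) = √784 = 28
t_a = 28/7 = 4; t_c = 0
T = 2·4 = 8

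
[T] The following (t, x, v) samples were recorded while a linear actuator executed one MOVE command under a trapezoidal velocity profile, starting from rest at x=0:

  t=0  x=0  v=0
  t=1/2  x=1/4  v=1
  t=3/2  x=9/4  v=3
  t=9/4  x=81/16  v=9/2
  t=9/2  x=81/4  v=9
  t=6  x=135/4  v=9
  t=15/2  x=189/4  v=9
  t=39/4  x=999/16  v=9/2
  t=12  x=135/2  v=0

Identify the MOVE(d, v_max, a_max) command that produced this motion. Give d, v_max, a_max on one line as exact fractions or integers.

d=135/2 v_max=9 a_max=2

final state: t=12, x=135/2, v=0 → d = 135/2
a_max = (1−0)/(1/2−0) = 2
max v = 9 over t∈[9/2,15/2] → v_max = 9
check: 9·(9/2+3) = 135/2 ✓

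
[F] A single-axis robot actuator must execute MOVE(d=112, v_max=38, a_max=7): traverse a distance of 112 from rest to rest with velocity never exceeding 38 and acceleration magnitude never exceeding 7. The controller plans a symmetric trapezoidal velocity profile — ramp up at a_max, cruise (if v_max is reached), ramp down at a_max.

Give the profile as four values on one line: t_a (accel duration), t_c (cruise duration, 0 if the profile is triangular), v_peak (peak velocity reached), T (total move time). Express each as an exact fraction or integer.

t_a=4 t_c=0 v_peak=28 T=8

(v_max)²/a_max = 38²/7 = 1444/7
112 < 1444/7 ⇒ no cruise
v_peak = √(112·7) = √784 = 28
t_a = 28/7 = 4; t_c = 0
T = 2·4 = 8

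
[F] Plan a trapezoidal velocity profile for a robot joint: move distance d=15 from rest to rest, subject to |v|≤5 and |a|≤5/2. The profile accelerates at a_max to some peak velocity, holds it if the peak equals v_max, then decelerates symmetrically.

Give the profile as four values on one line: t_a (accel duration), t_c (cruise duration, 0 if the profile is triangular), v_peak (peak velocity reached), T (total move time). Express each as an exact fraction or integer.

vₘ²/aₘ = 5²/(5/2) = 10
15 ≥ 10 ⇒ cruise phase
t_a = 5/(5/2) = 2; v_peak = 5
d_cruise = 15 − 10 = 5; t_c = 5/5 = 1
T = 2·2 + 1 = 5

t_a=2 t_c=1 v_peak=5 T=5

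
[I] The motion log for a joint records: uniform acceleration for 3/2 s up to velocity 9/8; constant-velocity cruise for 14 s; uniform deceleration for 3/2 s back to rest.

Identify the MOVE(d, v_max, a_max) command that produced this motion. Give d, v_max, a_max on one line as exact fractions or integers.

a_max = (9/8)/(3/2) = 3/4
d_a = ½·9/8·3/2 = 27/32; d_c = 9/8·14 = 63/4
d = 2·27/32 + 63/4 = 279/16
t_c = 14 > 0 → v_max = v_peak = 9/8

d=279/16 v_max=9/8 a_max=3/4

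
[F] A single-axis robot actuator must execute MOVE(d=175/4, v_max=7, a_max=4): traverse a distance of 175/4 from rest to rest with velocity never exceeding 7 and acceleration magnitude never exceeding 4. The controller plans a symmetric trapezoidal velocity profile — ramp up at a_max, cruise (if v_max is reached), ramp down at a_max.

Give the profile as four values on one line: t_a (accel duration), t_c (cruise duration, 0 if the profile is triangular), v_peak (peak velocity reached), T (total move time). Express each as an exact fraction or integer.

t_a=7/4 t_c=9/2 v_peak=7 T=8

(v_max)²/a_max = 7²/4 = 49/4
175/4 ≥ 49/4 → trapezoidal
t_a = 7/4; v_peak = 7
d_cruise = 175/4 − 49/4 = 63/2; t_c = (63/2)/7 = 9/2
T = 2·7/4 + 9/2 = 8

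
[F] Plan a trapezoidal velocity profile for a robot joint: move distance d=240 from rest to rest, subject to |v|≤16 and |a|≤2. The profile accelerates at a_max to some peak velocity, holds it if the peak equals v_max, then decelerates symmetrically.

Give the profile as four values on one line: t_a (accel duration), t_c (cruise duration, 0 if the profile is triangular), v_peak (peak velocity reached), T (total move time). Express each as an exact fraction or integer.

t_a=8 t_c=7 v_peak=16 T=23

(v_max)²/a_max = 16²/2 = 128
240 ≥ 128 so v_max reached
t_a = 16/2 = 8; v_peak = 16
d_cruise = 240 − 128 = 112; t_c = 112/16 = 7
T = 2·8 + 7 = 23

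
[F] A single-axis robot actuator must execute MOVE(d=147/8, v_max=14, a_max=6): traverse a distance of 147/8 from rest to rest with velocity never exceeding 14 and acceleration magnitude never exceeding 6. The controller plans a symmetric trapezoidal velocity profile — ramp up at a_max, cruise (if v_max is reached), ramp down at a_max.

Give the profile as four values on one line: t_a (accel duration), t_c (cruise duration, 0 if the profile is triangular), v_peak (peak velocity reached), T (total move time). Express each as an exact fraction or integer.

vₘ²/aₘ = 14²/6 = 98/3
147/8 < 98/3 → triangular
v_peak = √(147/8·6) = √(441/4) = 21/2
t_a = (21/2)/6 = 7/4; t_c = 0
T = 2·7/4 = 7/2

t_a=7/4 t_c=0 v_peak=21/2 T=7/2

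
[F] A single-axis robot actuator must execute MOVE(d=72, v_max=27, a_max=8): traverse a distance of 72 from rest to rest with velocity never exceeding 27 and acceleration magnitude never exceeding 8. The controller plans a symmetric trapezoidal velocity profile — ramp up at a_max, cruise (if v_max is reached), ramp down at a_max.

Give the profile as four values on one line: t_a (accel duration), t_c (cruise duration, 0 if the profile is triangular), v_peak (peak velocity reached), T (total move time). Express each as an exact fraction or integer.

(v_max)²/a_max = 27²/8 = 729/8
72 < 729/8 so t_c = 0
v_peak = √(72·8) = √576 = 24
t_a = 24/8 = 3; t_c = 0
T = 2·3 = 6

t_a=3 t_c=0 v_peak=24 T=6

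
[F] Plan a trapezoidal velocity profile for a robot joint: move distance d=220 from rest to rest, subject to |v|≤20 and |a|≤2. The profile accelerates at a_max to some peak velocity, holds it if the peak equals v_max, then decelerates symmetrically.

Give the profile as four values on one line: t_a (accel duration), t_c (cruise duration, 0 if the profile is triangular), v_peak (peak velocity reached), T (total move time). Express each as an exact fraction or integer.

(v_max)²/a_max = 20²/2 = 200
220 ≥ 200 so v_max reached
t_a = 20/2 = 10; v_peak = 20
d_cruise = 220 − 200 = 20; t_c = 20/20 = 1
T = 2·10 + 1 = 21

t_a=10 t_c=1 v_peak=20 T=21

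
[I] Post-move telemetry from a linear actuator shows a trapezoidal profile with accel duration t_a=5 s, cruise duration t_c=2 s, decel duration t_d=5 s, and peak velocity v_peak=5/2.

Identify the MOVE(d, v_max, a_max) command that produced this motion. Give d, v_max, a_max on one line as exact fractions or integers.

d=35/2 v_max=5/2 a_max=1/2

a_max = (5/2)/5 = 1/2
d_a = ½·5/2·5 = 25/4; d_c = 5/2·2 = 5
d = 2·25/4 + 5 = 35/2
t_c = 2 > 0 so v_max = 5/2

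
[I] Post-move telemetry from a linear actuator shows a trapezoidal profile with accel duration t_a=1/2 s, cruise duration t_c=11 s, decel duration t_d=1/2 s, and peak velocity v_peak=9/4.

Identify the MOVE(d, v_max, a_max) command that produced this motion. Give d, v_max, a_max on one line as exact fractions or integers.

a_max = (9/4)/(1/2) = 9/2
d_a = ½·9/4·1/2 = 9/16; d_c = 9/4·11 = 99/4
d = 2·9/16 + 99/4 = 207/8
t_c = 11 > 0 → v_max = v_peak = 9/4

d=207/8 v_max=9/4 a_max=9/2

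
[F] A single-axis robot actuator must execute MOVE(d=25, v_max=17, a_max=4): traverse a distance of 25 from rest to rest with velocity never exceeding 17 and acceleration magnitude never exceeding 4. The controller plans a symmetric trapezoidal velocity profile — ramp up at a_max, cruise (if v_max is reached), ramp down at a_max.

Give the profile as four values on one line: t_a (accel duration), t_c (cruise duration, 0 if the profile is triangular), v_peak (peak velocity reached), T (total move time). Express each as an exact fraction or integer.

vₘ²/aₘ = 17²/4 = 289/4
25 < 289/4 so t_c = 0
v_peak = √(25·4) = √100 = 10
t_a = 10/4 = 5/2; t_c = 0
T = 2·5/2 = 5

t_a=5/2 t_c=0 v_peak=10 T=5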